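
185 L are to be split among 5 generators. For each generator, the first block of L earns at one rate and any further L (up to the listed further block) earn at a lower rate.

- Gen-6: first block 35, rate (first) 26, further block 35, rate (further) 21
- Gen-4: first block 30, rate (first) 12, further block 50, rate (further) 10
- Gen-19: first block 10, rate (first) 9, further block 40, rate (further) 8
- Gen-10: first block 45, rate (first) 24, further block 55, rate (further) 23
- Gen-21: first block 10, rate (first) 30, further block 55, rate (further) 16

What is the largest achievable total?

4370

Rank every tier by rate: Gen-21/tier1 30 > Gen-6/tier1 26 > Gen-10/tier1 24 > Gen-10/tier2 23 > Gen-6/tier2 21 > Gen-21/tier2 16 > Gen-4/tier1 12 > Gen-4/tier2 10 > Gen-19/tier1 9 > Gen-19/tier2 8.
Gen-21/tier1 (30): +10 — 175 left.
Gen-6/tier1 (26): +35 — 140 left.
Fill Gen-10 tier1 block (45 at 24) — 95 left.
Gen-10 tier2 at 23: fill all 55 — 40 left.
Gen-6 tier2 at 21: fill all 35 — 5 left.
5 remain; put them into Gen-21 tier2 at 16.
Total = 30×10 + 26×35 + 24×45 + 23×55 + 21×35 + 16×5 = 4370.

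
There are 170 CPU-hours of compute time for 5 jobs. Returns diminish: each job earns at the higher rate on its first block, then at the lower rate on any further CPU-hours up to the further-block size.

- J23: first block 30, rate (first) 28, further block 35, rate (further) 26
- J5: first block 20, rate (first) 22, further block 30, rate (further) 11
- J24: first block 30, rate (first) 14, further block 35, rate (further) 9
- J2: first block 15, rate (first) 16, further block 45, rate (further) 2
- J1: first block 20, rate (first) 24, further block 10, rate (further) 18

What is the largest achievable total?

Treat each block as its own option and order by rate: J23/T1 28 > J23/T2 26 > J1/T1 24 > J5/T1 22 > J1/T2 18 > J2/T1 16 > J24/T1 14 > J5/T2 11 > J24/T2 9 > J2/T2 2.
J23 T1 at 28: fill all 30 — 140 left.
J23/T2 (26): +35 — 105 left.
J1/T1 (24): +20 — 85 left.
Fill J5 T1 block (20 at 22) — 65 left.
J1/T2 (18): +10 — 55 left.
Fill J2 T1 block (15 at 16) — 40 left.
J24 T1 at 14: fill all 30 — 10 left.
10 remain; put them into J5 T2 at 11.
Total = 28×30 + 26×35 + 24×20 + 22×20 + 18×10 + 16×15 + 14×30 + 11×10 = 3620.

3620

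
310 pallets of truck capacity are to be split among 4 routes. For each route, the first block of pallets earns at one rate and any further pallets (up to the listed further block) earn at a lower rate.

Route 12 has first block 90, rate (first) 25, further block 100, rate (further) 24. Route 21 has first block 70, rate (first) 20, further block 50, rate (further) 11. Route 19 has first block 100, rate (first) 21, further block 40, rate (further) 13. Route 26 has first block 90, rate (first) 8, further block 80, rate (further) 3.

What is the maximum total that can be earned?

7150

Order all 8 blocks by rate: Route 12/tier1 25 > Route 12/tier2 24 > Route 19/tier1 21 > Route 21/tier1 20 > Route 19/tier2 13 > Route 21/tier2 11 > Route 26/tier1 8 > Route 26/tier2 3.
Route 12 tier1 at 25: fill all 90 — 220 left.
Fill Route 12 tier2 block (100 at 24) — 120 left.
Route 19 tier1 at 21: fill all 100 — 20 left.
Route 21 tier1 at 20: only 20 left, fill 20.
Total = 25×90 + 24×100 + 21×100 + 20×20 = 7150.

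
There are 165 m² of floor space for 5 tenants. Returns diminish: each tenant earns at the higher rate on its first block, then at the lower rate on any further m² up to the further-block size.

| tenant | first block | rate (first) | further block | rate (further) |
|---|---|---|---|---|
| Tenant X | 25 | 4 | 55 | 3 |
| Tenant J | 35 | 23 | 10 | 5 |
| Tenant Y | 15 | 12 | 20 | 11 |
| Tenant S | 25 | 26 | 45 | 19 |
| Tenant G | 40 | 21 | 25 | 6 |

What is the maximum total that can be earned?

3385

Treat each block as its own option and order by rate: Tenant S/T1 26 > Tenant J/T1 23 > Tenant G/T1 21 > Tenant S/T2 19 > Tenant Y/T1 12 > Tenant Y/T2 11 > Tenant G/T2 6 > Tenant J/T2 5 > Tenant X/T1 4 > Tenant X/T2 3.
Tenant S T1 at 26: fill all 25 → 140 left.
Fill Tenant J T1 block (35 at 23) → 105 left.
Fill Tenant G T1 block (40 at 21) → 65 left.
Tenant S/T2 (19): +45 → 20 left.
Tenant Y T1 at 12: fill all 15 → 5 left.
5 remain; put them into Tenant Y T2 at 11.
Total = 26×25 + 23×35 + 21×40 + 19×45 + 12×15 + 11×5 = 3385.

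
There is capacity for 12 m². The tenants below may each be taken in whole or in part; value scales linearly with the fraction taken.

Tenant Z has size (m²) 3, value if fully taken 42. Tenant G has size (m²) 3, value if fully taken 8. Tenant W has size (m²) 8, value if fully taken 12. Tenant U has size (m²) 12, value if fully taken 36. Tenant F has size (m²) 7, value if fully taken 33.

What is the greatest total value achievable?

Best value per unit of size first: Tenant Z 42/3≈14, Tenant F 33/7≈4.71, Tenant U 36/12≈3, Tenant G 8/3≈2.67, Tenant W 12/8≈1.5.
Take all of Tenant Z (3 m², value 42) → 9 m² left.
Take all of Tenant F (7 m², value 33) → 2 m² left.
Only 2 m² remain; take 2/12 of Tenant U for value 36×2/12 = 6.
Total value = 81.

81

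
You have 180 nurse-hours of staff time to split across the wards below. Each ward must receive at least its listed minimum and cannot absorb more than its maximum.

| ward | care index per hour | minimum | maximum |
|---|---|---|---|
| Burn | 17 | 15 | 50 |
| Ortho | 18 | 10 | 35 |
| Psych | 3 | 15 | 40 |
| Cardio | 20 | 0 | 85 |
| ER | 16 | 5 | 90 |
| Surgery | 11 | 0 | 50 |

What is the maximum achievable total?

Meeting every minimum uses 15+10+15+0+5+0 = 45 nurse-hours, leaving 135.
Highest care index per hour first: Cardio 20 > Ortho 18 > Burn 17 > ER 16 > Surgery 11 > Psych 3.
Cardio takes 85 more to reach its cap of 85 → 50 left.
Ortho: +25 to 35 (cap) → 25 left.
Burn has room for 35 more but only 25 remain, so it gets 40.
Total = 17×40 + 18×35 + 3×15 + 20×85 + 16×5 = 3135.

3135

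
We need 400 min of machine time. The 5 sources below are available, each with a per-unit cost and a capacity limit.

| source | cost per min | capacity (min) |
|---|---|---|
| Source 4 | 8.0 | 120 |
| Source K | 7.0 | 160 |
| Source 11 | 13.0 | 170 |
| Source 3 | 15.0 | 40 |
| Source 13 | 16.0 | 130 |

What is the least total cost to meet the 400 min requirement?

Use sources in increasing cost order.
Take 160 from Source K at 7.0 — need 240 more.
Take 120 from Source 4 at 8.0 — need 120 more.
Source 11 at 13.0: take 120 of its 170 — requirement met.
Source 3, Source 13: unused.
Cost = 160×7.0 + 120×8.0 + 120×13.0 = 3640.

3640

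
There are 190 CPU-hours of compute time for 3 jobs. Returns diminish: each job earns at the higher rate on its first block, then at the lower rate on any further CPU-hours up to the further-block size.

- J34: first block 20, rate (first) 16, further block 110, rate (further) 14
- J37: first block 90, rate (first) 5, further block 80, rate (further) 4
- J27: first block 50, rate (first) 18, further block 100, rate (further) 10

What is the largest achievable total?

2860

Order all 6 blocks by rate: J27/first 18 > J34/first 16 > J34/second 14 > J27/second 10 > J37/first 5 > J37/second 4.
J27/first (18): +50 → 140 left.
J34 first at 16: fill all 20 → 120 left.
J34/second (14): +110 → 10 left.
J27 second at 10: only 10 left, fill 10.
Total = 18×50 + 16×20 + 14×110 + 10×10 = 2860.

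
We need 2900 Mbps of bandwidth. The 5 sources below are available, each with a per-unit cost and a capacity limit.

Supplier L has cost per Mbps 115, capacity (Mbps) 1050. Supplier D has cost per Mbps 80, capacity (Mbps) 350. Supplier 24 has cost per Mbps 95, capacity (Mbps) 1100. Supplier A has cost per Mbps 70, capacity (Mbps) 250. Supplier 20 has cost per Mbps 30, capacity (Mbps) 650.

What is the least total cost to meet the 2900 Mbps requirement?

Cheapest first:
Take 650 from Supplier 20 at 30 ; need 2250 more.
Supplier A at 70: take all 250 Mbps ; 2000 still needed.
Supplier D at 80: take all 350 Mbps ; 1650 still needed.
Take 1100 from Supplier 24 at 95 ; need 550 more.
Take 550 from Supplier L at 115 to finish.
Cost = 650×30 + 250×70 + 350×80 + 1100×95 + 550×115 = 232750.

232750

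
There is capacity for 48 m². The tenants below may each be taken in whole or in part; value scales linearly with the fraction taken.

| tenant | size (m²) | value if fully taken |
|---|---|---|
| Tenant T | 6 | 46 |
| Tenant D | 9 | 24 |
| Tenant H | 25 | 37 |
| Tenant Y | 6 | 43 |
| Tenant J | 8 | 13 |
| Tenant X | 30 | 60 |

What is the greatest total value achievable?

167

Rank by value-to-size ratio: Tenant T 46/6≈7.67, Tenant Y 43/6≈7.17, Tenant D 24/9≈2.67, Tenant X 60/30≈2, Tenant J 13/8≈1.62, Tenant H 37/25≈1.48.
All 6 m² of Tenant T fit (value 46) — 42 remain.
Tenant Y: take in full, 6 m² for value 43 — 36 left.
Tenant D: take in full, 9 m² for value 24 — 27 left.
27 m² left: a 27/30 share of Tenant X gives 60×27/30 = 54.
Total value = 167.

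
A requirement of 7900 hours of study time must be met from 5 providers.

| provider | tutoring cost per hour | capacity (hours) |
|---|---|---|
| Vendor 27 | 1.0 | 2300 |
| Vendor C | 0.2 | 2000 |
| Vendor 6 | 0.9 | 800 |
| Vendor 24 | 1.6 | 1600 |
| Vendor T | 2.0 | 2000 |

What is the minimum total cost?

8380

Fill from the cheapest provider first.
Vendor C at 0.2: take all 2000 hours — 5900 still needed.
Take 800 from Vendor 6 at 0.9 — need 5100 more.
Vendor 27 at 1.0: take all 2300 hours — 2800 still needed.
Vendor 24 (1.6): use full 1600 — 1200 hours to go.
Vendor T at 2.0: take 1200 of its 2000 — requirement met.
Cost = 2000×0.2 + 800×0.9 + 2300×1.0 + 1600×1.6 + 1200×2.0 = 8380.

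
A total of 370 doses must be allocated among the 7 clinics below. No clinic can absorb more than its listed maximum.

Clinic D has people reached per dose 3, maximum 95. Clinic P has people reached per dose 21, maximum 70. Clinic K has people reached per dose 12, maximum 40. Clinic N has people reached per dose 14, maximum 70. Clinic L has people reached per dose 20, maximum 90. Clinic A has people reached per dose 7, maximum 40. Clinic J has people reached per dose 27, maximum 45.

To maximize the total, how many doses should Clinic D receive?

Highest people reached per dose first: Clinic J 27 > Clinic P 21 > Clinic L 20 > Clinic N 14 > Clinic K 12 > Clinic A 7 > Clinic D 3.
Clinic J: +45 to 45 (cap) → 325 left.
Clinic P: +70 to 70 (cap) → 255 left.
Clinic L: +90 to 90 (cap) → 165 left.
Clinic N takes 70 to reach its cap of 70 → 95 left.
Give Clinic K 40 to hit its cap of 40 → 55 left.
Give Clinic A 40 to hit its cap of 40 → 15 left.
Clinic D: +15 (room for 95) → 15. Pool exhausted.

15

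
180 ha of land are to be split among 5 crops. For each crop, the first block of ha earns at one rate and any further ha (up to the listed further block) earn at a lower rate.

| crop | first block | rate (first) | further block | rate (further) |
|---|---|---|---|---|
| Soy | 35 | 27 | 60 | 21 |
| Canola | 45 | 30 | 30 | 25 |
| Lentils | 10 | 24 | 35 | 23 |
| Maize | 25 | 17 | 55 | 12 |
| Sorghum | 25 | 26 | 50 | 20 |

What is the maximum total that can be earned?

Rank every tier by rate: Canola/tier1 30 > Soy/tier1 27 > Sorghum/tier1 26 > Canola/tier2 25 > Lentils/tier1 24 > Lentils/tier2 23 > Soy/tier2 21 > Sorghum/tier2 20 > Maize/tier1 17 > Maize/tier2 12.
Canola/tier1 (30): +45 — 135 left.
Soy tier1 at 27: fill all 35 — 100 left.
Fill Sorghum tier1 block (25 at 26) — 75 left.
Canola tier2 at 25: fill all 30 — 45 left.
Lentils/tier1 (24): +10 — 35 left.
Lentils tier2 at 23: fill all 35 — 0 left.
Total = 30×45 + 27×35 + 26×25 + 25×30 + 24×10 + 23×35 = 4740.

4740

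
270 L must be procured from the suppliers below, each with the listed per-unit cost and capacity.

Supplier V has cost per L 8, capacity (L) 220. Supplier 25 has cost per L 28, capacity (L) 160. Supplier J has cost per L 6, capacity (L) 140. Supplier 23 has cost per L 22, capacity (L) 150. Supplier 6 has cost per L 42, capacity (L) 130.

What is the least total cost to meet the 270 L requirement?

1880

Fill from the cheapest supplier first.
Supplier J at 6: take all 140 L → 130 still needed.
Supplier V at 8: take 130 of its 220 → requirement met.
Supplier 23, Supplier 25, Supplier 6: unused.
Cost = 140×6 + 130×8 = 1880.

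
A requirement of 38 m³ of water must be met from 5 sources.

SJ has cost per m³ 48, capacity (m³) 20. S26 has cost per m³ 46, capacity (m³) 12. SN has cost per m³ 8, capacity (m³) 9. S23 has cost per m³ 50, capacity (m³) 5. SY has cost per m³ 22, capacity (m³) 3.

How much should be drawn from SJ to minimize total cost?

Use sources in increasing cost order.
Take 9 from SN at 8 — need 29 more.
Take 3 from SY at 22 — need 26 more.
S26 at 46: take all 12 m³ — 14 still needed.
SJ (48): take the remaining 14 — done.
S23: unused.

14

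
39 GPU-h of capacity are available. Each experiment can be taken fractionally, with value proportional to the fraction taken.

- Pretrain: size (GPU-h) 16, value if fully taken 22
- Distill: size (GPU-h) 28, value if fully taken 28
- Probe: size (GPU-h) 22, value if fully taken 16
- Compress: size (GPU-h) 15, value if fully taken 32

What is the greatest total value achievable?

62

Sort by value density: Compress 32/15≈2.13, Pretrain 22/16≈1.38, Distill 28/28≈1, Probe 16/22≈0.727.
Take all of Compress (15 GPU-h, value 32) ; 24 GPU-h left.
Take all of Pretrain (16 GPU-h, value 22) ; 8 GPU-h left.
8 GPU-h left: a 8/28 share of Distill gives 28×8/28 = 8.
Total value = 62.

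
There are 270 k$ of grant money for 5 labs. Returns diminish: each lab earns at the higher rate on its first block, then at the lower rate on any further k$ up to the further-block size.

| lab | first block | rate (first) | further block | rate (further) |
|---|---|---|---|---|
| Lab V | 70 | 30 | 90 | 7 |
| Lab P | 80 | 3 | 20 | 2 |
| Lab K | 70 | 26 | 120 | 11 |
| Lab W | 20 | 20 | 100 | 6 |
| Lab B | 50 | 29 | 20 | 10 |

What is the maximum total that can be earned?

6430

Rank every tier by rate: Lab V/tier1 30 > Lab B/tier1 29 > Lab K/tier1 26 > Lab W/tier1 20 > Lab K/tier2 11 > Lab B/tier2 10 > Lab V/tier2 7 > Lab W/tier2 6 > Lab P/tier1 3 > Lab P/tier2 2.
Fill Lab V tier1 block (70 at 30) — 200 left.
Fill Lab B tier1 block (50 at 29) — 150 left.
Lab K tier1 at 26: fill all 70 — 80 left.
Lab W/tier1 (20): +20 — 60 left.
60 remain; put them into Lab K tier2 at 11.
Total = 30×70 + 29×50 + 26×70 + 20×20 + 11×60 = 6430.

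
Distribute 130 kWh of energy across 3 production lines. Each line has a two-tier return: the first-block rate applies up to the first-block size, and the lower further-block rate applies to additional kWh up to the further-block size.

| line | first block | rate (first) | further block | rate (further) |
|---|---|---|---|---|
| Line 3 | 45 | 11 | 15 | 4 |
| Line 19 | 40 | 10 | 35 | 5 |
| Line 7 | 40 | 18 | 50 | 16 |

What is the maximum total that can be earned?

1960

Treat each block as its own option and order by rate: Line 7/first 18 > Line 7/second 16 > Line 3/first 11 > Line 19/first 10 > Line 19/second 5 > Line 3/second 4.
Fill Line 7 first block (40 at 18) ; 90 left.
Line 7/second (16): +50 ; 40 left.
Line 3/first: +40 of 45 at 11; pool empty.
Total = 18×40 + 16×50 + 11×40 = 1960.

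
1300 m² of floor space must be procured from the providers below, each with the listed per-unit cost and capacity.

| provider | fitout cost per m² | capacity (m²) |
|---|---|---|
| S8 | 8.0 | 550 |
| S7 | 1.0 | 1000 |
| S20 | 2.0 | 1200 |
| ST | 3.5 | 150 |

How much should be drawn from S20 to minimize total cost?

Use providers in increasing cost order.
S7 at 1.0: take all 1000 m² ; 300 still needed.
S20 at 2.0: take 300 of its 1200 ; requirement met.
ST, S8: unused.

300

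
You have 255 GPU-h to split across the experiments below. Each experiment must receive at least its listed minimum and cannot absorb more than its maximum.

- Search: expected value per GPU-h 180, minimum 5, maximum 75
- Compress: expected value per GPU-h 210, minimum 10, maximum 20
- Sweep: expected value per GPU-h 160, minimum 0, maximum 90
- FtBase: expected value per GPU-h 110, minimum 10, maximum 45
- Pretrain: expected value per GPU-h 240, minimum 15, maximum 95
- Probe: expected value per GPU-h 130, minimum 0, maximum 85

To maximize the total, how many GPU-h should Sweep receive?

55

Meeting every minimum uses 5+10+0+10+15+0 = 40 GPU-h, leaving 215.
Highest expected value per GPU-h first: Pretrain 240 > Compress 210 > Search 180 > Sweep 160 > Probe 130 > FtBase 110.
Give Pretrain 80 more to hit its cap of 95 ; 135 left.
Compress takes 10 more to reach its cap of 20 ; 125 left.
Give Search 70 more to hit its cap of 75 ; 55 left.
Sweep has room for 90 more but only 55 remain, so it gets 55.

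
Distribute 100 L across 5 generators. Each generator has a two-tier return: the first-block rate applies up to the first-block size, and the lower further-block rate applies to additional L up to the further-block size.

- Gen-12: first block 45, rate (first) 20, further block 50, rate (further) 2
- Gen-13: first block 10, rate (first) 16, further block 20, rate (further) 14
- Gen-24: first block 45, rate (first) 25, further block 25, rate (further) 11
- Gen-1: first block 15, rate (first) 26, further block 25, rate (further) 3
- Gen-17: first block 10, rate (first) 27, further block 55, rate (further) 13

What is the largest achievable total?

2385

Order all 10 blocks by rate: Gen-17/tier1 27 > Gen-1/tier1 26 > Gen-24/tier1 25 > Gen-12/tier1 20 > Gen-13/tier1 16 > Gen-13/tier2 14 > Gen-17/tier2 13 > Gen-24/tier2 11 > Gen-1/tier2 3 > Gen-12/tier2 2.
Gen-17 tier1 at 27: fill all 10 — 90 left.
Gen-1 tier1 at 26: fill all 15 — 75 left.
Fill Gen-24 tier1 block (45 at 25) — 30 left.
30 remain; put them into Gen-12 tier1 at 20.
Total = 27×10 + 26×15 + 25×45 + 20×30 = 2385.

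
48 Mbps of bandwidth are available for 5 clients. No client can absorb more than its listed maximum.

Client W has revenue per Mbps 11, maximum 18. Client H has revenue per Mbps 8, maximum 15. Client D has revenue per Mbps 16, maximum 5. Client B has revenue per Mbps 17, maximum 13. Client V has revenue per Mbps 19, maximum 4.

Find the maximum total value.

639

Rank by revenue per Mbps: Client V 19 > Client B 17 > Client D 16 > Client W 11 > Client H 8.
Client V: +4 to 4 (cap) — 44 left.
Give Client B 13 to hit its cap of 13 — 31 left.
Client D: +5 to 5 (cap) — 26 left.
Client W takes 18 to reach its cap of 18 — 8 left.
Client H has room for 15 but only 8 remain, so it gets 8.
Total = 11×18 + 8×8 + 16×5 + 17×13 + 19×4 = 639.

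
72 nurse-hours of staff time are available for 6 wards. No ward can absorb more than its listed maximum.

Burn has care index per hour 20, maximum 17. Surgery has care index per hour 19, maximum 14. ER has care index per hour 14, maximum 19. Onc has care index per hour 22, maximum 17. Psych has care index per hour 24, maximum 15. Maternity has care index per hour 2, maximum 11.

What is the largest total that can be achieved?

1466

Rank by care index per hour: Psych 24 > Onc 22 > Burn 20 > Surgery 19 > ER 14 > Maternity 2.
Give Psych 15 to hit its cap of 15 — 57 left.
Onc takes 17 to reach its cap of 17 — 40 left.
Give Burn 17 to hit its cap of 17 — 23 left.
Surgery takes 14 to reach its cap of 14 — 9 left.
ER: +9 (room for 19) → 9. Pool exhausted.
Total = 20×17 + 19×14 + 14×9 + 22×17 + 24×15 = 1466.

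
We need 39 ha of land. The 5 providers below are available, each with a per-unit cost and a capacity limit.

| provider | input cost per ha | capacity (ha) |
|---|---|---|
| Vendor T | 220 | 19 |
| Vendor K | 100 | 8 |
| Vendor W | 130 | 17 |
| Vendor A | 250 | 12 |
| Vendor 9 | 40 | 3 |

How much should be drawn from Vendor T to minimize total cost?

11

Use providers in increasing cost order.
Vendor 9 (40): use full 3 — 36 ha to go.
Take 8 from Vendor K at 100 — need 28 more.
Vendor W (130): use full 17 — 11 ha to go.
Vendor T at 220: take 11 of its 19 — requirement met.
Vendor A: unused.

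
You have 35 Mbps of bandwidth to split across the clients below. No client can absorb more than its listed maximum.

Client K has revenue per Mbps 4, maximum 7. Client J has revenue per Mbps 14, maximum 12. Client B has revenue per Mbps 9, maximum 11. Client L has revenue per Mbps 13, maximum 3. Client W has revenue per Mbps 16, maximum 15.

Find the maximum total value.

Rank by revenue per Mbps: Client W 16 > Client J 14 > Client L 13 > Client B 9 > Client K 4.
Client W: +15 to 15 (cap) — 20 left.
Client J takes 12 to reach its cap of 12 — 8 left.
Give Client L 3 to hit its cap of 3 — 5 left.
Client B has room for 11 but only 5 remain, so it gets 5.
Total = 14×12 + 9×5 + 13×3 + 16×15 = 492.

492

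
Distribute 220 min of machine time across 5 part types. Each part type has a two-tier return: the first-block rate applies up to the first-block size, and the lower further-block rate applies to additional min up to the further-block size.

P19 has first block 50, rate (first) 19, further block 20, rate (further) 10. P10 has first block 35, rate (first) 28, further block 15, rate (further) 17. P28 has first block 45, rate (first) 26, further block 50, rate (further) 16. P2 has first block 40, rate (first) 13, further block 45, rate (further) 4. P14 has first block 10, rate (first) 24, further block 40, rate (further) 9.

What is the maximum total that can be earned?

4590

Rank every tier by rate: P10/first 28 > P28/first 26 > P14/first 24 > P19/first 19 > P10/second 17 > P28/second 16 > P2/first 13 > P19/second 10 > P14/second 9 > P2/second 4.
Fill P10 first block (35 at 28) ; 185 left.
Fill P28 first block (45 at 26) ; 140 left.
P14/first (24): +10 ; 130 left.
Fill P19 first block (50 at 19) ; 80 left.
P10 second at 17: fill all 15 ; 65 left.
P28 second at 16: fill all 50 ; 15 left.
P2/first: +15 of 40 at 13; pool empty.
Total = 28×35 + 26×45 + 24×10 + 19×50 + 17×15 + 16×50 + 13×15 = 4590.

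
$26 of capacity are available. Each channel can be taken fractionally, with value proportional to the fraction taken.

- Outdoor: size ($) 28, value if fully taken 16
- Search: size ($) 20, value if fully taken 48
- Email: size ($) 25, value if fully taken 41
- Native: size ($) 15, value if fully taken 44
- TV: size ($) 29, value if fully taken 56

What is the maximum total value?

Rank by value-to-size ratio: Native 44/15≈2.93, Search 48/20≈2.4, TV 56/29≈1.93, Email 41/25≈1.64, Outdoor 16/28≈0.571.
Take all of Native (15 $, value 44) → 11 $ left.
Fill the last 11 $ with part of Search: 11/20 of it earns 26.4.
Total value = 70.4.

70.4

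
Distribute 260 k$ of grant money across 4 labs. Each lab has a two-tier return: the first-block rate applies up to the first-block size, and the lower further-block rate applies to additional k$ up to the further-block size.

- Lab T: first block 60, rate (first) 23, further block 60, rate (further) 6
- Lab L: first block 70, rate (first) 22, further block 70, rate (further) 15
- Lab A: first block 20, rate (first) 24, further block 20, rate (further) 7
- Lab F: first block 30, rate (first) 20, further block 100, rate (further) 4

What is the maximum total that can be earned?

Rank every tier by rate: Lab A/first 24 > Lab T/first 23 > Lab L/first 22 > Lab F/first 20 > Lab L/second 15 > Lab A/second 7 > Lab T/second 6 > Lab F/second 4.
Lab A/first (24): +20 — 240 left.
Fill Lab T first block (60 at 23) — 180 left.
Lab L/first (22): +70 — 110 left.
Lab F first at 20: fill all 30 — 80 left.
Fill Lab L second block (70 at 15) — 10 left.
Lab A second at 7: only 10 left, fill 10.
Total = 24×20 + 23×60 + 22×70 + 20×30 + 15×70 + 7×10 = 5120.

5120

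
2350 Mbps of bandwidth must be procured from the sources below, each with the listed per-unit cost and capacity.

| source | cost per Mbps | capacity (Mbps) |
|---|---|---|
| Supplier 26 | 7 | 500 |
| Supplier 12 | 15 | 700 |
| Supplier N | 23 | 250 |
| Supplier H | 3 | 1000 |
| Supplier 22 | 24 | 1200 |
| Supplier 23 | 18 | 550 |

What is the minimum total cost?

Cheapest first:
Supplier H (3): use full 1000 → 1350 Mbps to go.
Take 500 from Supplier 26 at 7 → need 850 more.
Supplier 12 at 15: take all 700 Mbps → 150 still needed.
Supplier 23 at 18: take 150 of its 550 → requirement met.
Supplier N, Supplier 22: unused.
Cost = 1000×3 + 500×7 + 700×15 + 150×18 = 19700.

19700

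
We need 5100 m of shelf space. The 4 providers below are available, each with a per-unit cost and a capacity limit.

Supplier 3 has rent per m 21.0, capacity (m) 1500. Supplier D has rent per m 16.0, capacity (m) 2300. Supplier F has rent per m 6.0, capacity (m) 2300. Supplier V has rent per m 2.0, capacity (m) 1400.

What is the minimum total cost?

Use providers in increasing cost order.
Supplier V (2.0): use full 1400 → 3700 m to go.
Supplier F at 6.0: take all 2300 m → 1400 still needed.
Supplier D at 16.0: take 1400 of its 2300 → requirement met.
Supplier 3: unused.
Cost = 1400×2.0 + 2300×6.0 + 1400×16.0 = 39000.

39000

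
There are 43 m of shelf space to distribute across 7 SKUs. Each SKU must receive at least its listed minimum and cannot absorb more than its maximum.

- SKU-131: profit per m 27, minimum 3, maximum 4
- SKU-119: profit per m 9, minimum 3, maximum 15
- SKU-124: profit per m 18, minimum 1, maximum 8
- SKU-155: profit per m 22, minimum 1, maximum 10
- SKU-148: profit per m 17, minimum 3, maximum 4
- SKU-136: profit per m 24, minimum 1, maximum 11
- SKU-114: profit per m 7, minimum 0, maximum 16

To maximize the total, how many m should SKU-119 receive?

6

Meeting every minimum uses 3+3+1+1+3+1+0 = 12 m, leaving 31.
Highest profit per m first: SKU-131 27 > SKU-136 24 > SKU-155 22 > SKU-124 18 > SKU-148 17 > SKU-119 9 > SKU-114 7.
SKU-131 takes 1 more to reach its cap of 4 — 30 left.
SKU-136: +10 to 11 (cap) — 20 left.
SKU-155: +9 to 10 (cap) — 11 left.
Give SKU-124 7 more to hit its cap of 8 — 4 left.
SKU-148: +1 to 4 (cap) — 3 left.
SKU-119 has room for 12 more but only 3 remain, so it gets 6.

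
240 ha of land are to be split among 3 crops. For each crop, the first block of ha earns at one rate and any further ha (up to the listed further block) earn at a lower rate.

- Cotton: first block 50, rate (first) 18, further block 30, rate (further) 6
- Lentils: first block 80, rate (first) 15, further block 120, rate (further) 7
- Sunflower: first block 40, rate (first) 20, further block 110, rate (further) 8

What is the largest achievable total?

3460

Order all 6 blocks by rate: Sunflower/tier1 20 > Cotton/tier1 18 > Lentils/tier1 15 > Sunflower/tier2 8 > Lentils/tier2 7 > Cotton/tier2 6.
Fill Sunflower tier1 block (40 at 20) — 200 left.
Cotton tier1 at 18: fill all 50 — 150 left.
Fill Lentils tier1 block (80 at 15) — 70 left.
Sunflower/tier2: +70 of 110 at 8; pool empty.
Total = 20×40 + 18×50 + 15×80 + 8×70 = 3460.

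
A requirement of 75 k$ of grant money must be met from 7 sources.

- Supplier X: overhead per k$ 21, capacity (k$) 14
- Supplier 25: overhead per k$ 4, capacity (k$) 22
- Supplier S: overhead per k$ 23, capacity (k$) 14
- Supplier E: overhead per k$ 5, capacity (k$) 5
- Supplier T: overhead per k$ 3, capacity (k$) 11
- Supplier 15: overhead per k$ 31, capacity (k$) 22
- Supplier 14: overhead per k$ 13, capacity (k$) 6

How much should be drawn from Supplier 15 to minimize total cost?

3

Cheapest first:
Take 11 from Supplier T at 3 — need 64 more.
Supplier 25 (4): use full 22 — 42 k$ to go.
Take 5 from Supplier E at 5 — need 37 more.
Supplier 14 at 13: take all 6 k$ — 31 still needed.
Take 14 from Supplier X at 21 — need 17 more.
Supplier S (23): use full 14 — 3 k$ to go.
Supplier 15 at 31: take 3 of its 22 — requirement met.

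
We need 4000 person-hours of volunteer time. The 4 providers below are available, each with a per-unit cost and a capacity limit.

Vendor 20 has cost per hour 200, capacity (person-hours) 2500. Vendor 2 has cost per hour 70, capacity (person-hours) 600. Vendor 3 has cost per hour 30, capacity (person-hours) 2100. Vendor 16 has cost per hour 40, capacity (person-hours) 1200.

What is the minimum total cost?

Cheapest first:
Vendor 3 at 30: take all 2100 person-hours — 1900 still needed.
Vendor 16 (40): use full 1200 — 700 person-hours to go.
Take 600 from Vendor 2 at 70 — need 100 more.
Vendor 20 at 200: take 100 of its 2500 — requirement met.
Cost = 2100×30 + 1200×40 + 600×70 + 100×200 = 173000.

173000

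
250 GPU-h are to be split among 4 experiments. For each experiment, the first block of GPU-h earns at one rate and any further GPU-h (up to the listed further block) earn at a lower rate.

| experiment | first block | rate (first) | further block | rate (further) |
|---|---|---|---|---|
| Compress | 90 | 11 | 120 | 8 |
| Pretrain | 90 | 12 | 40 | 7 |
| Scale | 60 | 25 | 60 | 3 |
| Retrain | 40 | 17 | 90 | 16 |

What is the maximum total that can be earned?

4340

Rank every tier by rate: Scale/first 25 > Retrain/first 17 > Retrain/second 16 > Pretrain/first 12 > Compress/first 11 > Compress/second 8 > Pretrain/second 7 > Scale/second 3.
Scale first at 25: fill all 60 → 190 left.
Retrain first at 17: fill all 40 → 150 left.
Fill Retrain second block (90 at 16) → 60 left.
60 remain; put them into Pretrain first at 12.
Total = 25×60 + 17×40 + 16×90 + 12×60 = 4340.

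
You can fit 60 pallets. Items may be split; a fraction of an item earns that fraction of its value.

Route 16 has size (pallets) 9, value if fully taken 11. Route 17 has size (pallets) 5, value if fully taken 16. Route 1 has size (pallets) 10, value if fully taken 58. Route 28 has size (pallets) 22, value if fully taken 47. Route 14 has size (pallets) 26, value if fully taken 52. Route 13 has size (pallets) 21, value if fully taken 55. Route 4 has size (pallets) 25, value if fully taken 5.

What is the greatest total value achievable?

Rank by value-to-size ratio: Route 1 58/10≈5.8, Route 17 16/5≈3.2, Route 13 55/21≈2.62, Route 28 47/22≈2.14, Route 14 52/26≈2, Route 16 11/9≈1.22, Route 4 5/25≈0.2.
Take all of Route 1 (10 pallets, value 58) → 50 pallets left.
All 5 pallets of Route 17 fit (value 16) → 45 remain.
Route 13: take in full, 21 pallets for value 55 → 24 left.
Route 28: take in full, 22 pallets for value 47 → 2 left.
Only 2 pallets remain; take 2/26 of Route 14 for value 52×2/26 = 4.
Total value = 180.

180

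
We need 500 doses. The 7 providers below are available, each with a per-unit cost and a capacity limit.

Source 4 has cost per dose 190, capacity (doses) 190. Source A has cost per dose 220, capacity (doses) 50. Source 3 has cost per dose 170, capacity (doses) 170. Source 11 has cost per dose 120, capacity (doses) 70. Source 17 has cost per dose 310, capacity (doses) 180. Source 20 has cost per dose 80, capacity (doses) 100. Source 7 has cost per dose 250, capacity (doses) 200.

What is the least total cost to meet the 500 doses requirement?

75700

Fill from the cheapest provider first.
Source 20 at 80: take all 100 doses → 400 still needed.
Take 70 from Source 11 at 120 → need 330 more.
Source 3 (170): use full 170 → 160 doses to go.
Source 4 (190): take the remaining 160 → done.
Source A, Source 7, Source 17: unused.
Cost = 100×80 + 70×120 + 170×170 + 160×190 = 75700.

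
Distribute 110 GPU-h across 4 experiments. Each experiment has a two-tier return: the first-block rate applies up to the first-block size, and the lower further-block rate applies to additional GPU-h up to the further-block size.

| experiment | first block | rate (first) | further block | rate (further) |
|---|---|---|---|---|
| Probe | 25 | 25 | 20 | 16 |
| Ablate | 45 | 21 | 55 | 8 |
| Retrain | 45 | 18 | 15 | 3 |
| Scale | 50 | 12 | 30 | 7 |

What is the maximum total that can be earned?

2290

Treat each block as its own option and order by rate: Probe/first 25 > Ablate/first 21 > Retrain/first 18 > Probe/second 16 > Scale/first 12 > Ablate/second 8 > Scale/second 7 > Retrain/second 3.
Probe first at 25: fill all 25 — 85 left.
Fill Ablate first block (45 at 21) — 40 left.
Retrain/first: +40 of 45 at 18; pool empty.
Total = 25×25 + 21×45 + 18×40 = 2290.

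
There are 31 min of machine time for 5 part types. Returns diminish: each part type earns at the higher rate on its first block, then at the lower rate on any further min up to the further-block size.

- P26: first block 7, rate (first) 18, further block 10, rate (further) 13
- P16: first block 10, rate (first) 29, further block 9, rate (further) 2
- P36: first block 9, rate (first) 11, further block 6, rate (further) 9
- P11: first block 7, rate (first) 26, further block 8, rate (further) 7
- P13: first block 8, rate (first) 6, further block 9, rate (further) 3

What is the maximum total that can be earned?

Order all 10 blocks by rate: P16/tier1 29 > P11/tier1 26 > P26/tier1 18 > P26/tier2 13 > P36/tier1 11 > P36/tier2 9 > P11/tier2 7 > P13/tier1 6 > P13/tier2 3 > P16/tier2 2.
Fill P16 tier1 block (10 at 29) — 21 left.
Fill P11 tier1 block (7 at 26) — 14 left.
Fill P26 tier1 block (7 at 18) — 7 left.
P26/tier2: +7 of 10 at 13; pool empty.
Total = 29×10 + 26×7 + 18×7 + 13×7 = 689.

689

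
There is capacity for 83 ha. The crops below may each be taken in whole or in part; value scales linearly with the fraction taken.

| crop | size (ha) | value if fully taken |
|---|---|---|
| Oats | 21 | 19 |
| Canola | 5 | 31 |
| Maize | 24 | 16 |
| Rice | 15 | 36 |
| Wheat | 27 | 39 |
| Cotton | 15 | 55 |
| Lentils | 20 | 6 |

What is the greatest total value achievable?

Sort by value density: Canola 31/5≈6.2, Cotton 55/15≈3.67, Rice 36/15≈2.4, Wheat 39/27≈1.44, Oats 19/21≈0.905, Maize 16/24≈0.667, Lentils 6/20≈0.3.
Take all of Canola (5 ha, value 31) — 78 ha left.
Take all of Cotton (15 ha, value 55) — 63 ha left.
Rice: take in full, 15 ha for value 36 — 48 left.
Wheat: take in full, 27 ha for value 39 — 21 left.
Take all of Oats (21 ha, value 19) — 0 ha left.
Total value = 180.

180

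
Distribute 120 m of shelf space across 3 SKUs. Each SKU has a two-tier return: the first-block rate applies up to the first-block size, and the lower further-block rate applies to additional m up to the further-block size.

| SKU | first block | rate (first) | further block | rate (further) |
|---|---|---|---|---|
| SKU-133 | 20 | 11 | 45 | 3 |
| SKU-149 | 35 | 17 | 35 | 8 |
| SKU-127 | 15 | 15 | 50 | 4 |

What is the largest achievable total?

Treat each block as its own option and order by rate: SKU-149/tier1 17 > SKU-127/tier1 15 > SKU-133/tier1 11 > SKU-149/tier2 8 > SKU-127/tier2 4 > SKU-133/tier2 3.
SKU-149/tier1 (17): +35 → 85 left.
Fill SKU-127 tier1 block (15 at 15) → 70 left.
SKU-133/tier1 (11): +20 → 50 left.
Fill SKU-149 tier2 block (35 at 8) → 15 left.
15 remain; put them into SKU-127 tier2 at 4.
Total = 17×35 + 15×15 + 11×20 + 8×35 + 4×15 = 1380.

1380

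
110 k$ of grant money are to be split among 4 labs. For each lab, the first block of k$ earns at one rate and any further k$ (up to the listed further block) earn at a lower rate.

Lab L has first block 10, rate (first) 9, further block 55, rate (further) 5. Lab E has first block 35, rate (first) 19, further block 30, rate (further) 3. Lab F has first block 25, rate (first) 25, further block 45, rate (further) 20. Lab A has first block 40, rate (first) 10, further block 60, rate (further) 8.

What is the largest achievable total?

2240

Order all 8 blocks by rate: Lab F/tier1 25 > Lab F/tier2 20 > Lab E/tier1 19 > Lab A/tier1 10 > Lab L/tier1 9 > Lab A/tier2 8 > Lab L/tier2 5 > Lab E/tier2 3.
Lab F/tier1 (25): +25 ; 85 left.
Lab F tier2 at 20: fill all 45 ; 40 left.
Lab E/tier1 (19): +35 ; 5 left.
Lab A/tier1: +5 of 40 at 10; pool empty.
Total = 25×25 + 20×45 + 19×35 + 10×5 = 2240.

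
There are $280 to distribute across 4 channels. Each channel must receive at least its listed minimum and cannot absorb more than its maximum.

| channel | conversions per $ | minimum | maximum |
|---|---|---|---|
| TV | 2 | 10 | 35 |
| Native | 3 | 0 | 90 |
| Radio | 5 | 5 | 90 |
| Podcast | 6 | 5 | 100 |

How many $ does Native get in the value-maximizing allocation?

Meeting every minimum uses 10+0+5+5 = 20 $, leaving 260.
Highest conversions per $ first: Podcast 6 > Radio 5 > Native 3 > TV 2.
Give Podcast 95 more to hit its cap of 100 → 165 left.
Radio: +85 to 90 (cap) → 80 left.
Only 80 left; Native takes them to reach 80.

80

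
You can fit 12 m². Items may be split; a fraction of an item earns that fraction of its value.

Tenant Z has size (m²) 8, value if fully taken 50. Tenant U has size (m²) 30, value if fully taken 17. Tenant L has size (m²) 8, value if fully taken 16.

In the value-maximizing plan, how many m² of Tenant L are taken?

4

Sort by value density: Tenant Z 50/8≈6.25, Tenant L 16/8≈2, Tenant U 17/30≈0.567.
All 8 m² of Tenant Z fit (value 50) → 4 remain.
Fill the last 4 m² with part of Tenant L: 4/8 of it earns 8.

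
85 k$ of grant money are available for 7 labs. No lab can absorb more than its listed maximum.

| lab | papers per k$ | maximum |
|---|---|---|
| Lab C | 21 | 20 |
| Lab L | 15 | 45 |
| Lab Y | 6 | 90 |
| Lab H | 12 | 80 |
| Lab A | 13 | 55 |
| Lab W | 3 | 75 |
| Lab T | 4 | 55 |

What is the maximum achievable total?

Order the labs by papers per k$: Lab C 21 > Lab L 15 > Lab A 13 > Lab H 12 > Lab Y 6 > Lab T 4 > Lab W 3.
Lab C takes 20 to reach its cap of 20 ; 65 left.
Lab L: +45 to 45 (cap) ; 20 left.
Lab A: +20 (room for 55) → 20. Pool exhausted.
Total = 21×20 + 15×45 + 13×20 = 1355.

1355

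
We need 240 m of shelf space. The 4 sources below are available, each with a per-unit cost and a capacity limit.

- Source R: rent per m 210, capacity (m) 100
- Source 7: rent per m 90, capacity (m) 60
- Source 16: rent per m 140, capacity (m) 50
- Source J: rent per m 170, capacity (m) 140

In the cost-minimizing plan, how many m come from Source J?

130

Cheapest first:
Take 60 from Source 7 at 90 → need 180 more.
Take 50 from Source 16 at 140 → need 130 more.
Source J (170): take the remaining 130 → done.
Source R: unused.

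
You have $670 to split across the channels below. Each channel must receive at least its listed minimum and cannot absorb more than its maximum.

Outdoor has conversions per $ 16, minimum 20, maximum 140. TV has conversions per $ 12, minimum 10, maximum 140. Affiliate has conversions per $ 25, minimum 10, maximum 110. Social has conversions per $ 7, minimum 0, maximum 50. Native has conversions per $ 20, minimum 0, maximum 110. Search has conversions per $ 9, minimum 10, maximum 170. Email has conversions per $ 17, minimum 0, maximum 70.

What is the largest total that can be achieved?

10960

Meeting every minimum uses 20+10+10+0+0+10+0 = 50 $, leaving 620.
Order the channels by conversions per $: Affiliate 25 > Native 20 > Email 17 > Outdoor 16 > TV 12 > Search 9 > Social 7.
Affiliate takes 100 more to reach its cap of 110 — 520 left.
Native takes 110 more to reach its cap of 110 — 410 left.
Email: +70 to 70 (cap) — 340 left.
Outdoor: +120 to 140 (cap) — 220 left.
TV takes 130 more to reach its cap of 140 — 90 left.
Search has room for 160 more but only 90 remain, so it gets 100.
Total = 16×140 + 12×140 + 25×110 + 20×110 + 9×100 + 17×70 = 10960.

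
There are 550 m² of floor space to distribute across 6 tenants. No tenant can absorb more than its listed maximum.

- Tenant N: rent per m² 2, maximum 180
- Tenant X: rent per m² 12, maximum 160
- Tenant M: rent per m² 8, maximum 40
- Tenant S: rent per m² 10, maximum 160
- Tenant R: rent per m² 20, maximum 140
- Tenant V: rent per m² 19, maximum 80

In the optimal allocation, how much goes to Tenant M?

Rank by rent per m²: Tenant R 20 > Tenant V 19 > Tenant X 12 > Tenant S 10 > Tenant M 8 > Tenant N 2.
Tenant R: +140 to 140 (cap) ; 410 left.
Tenant V: +80 to 80 (cap) ; 330 left.
Tenant X: +160 to 160 (cap) ; 170 left.
Tenant S: +160 to 160 (cap) ; 10 left.
Tenant M has room for 40 but only 10 remain, so it gets 10.

10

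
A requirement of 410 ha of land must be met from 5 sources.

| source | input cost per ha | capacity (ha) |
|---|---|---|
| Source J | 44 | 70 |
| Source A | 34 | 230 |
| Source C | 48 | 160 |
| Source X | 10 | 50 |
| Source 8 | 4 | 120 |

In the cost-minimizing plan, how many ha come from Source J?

Cheapest first:
Source 8 at 4: take all 120 ha → 290 still needed.
Source X (10): use full 50 → 240 ha to go.
Source A at 34: take all 230 ha → 10 still needed.
Source J (44): take the remaining 10 → done.
Source C: unused.

10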